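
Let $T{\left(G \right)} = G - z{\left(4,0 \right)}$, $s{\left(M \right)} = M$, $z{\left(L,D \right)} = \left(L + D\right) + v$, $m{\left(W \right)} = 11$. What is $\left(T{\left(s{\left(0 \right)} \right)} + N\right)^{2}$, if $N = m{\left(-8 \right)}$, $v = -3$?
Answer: $100$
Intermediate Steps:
$z{\left(L,D \right)} = -3 + D + L$ ($z{\left(L,D \right)} = \left(L + D\right) - 3 = \left(D + L\right) - 3 = -3 + D + L$)
$N = 11$
$T{\left(G \right)} = -1 + G$ ($T{\left(G \right)} = G - \left(-3 + 0 + 4\right) = G - 1 = -1 + G$)
$\left(T{\left(s{\left(0 \right)} \right)} + N\right)^{2} = \left(\left(-1 + 0\right) + 11\right)^{2} = \left(-1 + 11\right)^{2} = 10^{2} = 100$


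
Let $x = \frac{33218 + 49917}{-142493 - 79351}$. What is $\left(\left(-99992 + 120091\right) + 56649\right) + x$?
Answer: $\frac{17026000177}{221844} \approx 76748.0$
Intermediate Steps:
$x = - \frac{83135}{221844}$ ($x = \frac{83135}{-221844} = 83135 \left(- \frac{1}{221844}\right) = - \frac{83135}{221844} \approx -0.37475$)
$\left(\left(-99992 + 120091\right) + 56649\right) + x = \left(\left(-99992 + 120091\right) + 56649\right) - \frac{83135}{221844} = \left(20099 + 56649\right) - \frac{83135}{221844} = 76748 - \frac{83135}{221844} = \frac{17026000177}{221844}$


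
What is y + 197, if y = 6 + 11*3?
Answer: 236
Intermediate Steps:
y = 39 (y = 6 + 33 = 39)
y + 197 = 39 + 197 = 236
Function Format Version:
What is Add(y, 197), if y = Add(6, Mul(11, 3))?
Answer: 236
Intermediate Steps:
y = 39 (y = Add(6, 33) = 39)
Add(y, 197) = Add(39, 197) = 236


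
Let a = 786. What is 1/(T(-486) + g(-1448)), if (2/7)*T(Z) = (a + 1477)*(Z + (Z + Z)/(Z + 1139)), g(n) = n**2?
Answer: -653/1152185053 ≈ -5.6675e-7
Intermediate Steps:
T(Z) = 15841*Z/2 + 15841*Z/(1139 + Z) (T(Z) = 7*((786 + 1477)*(Z + (Z + Z)/(Z + 1139)))/2 = 7*(2263*(Z + (2*Z)/(1139 + Z)))/2 = 7*(2263*(Z + 2*Z/(1139 + Z)))/2 = 7*(2263*Z + 4526*Z/(1139 + Z))/2 = 15841*Z/2 + 15841*Z/(1139 + Z))
1/(T(-486) + g(-1448)) = 1/((15841/2)*(-486)*(1141 - 486)/(1139 - 486) + (-1448)**2) = 1/((15841/2)*(-486)*655/653 + 2096704) = 1/((15841/2)*(-486)*(1/653)*655 + 2096704) = 1/(-2521332765/653 + 2096704) = 1/(-1152185053/653) = -653/1152185053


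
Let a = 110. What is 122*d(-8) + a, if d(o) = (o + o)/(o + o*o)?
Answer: 526/7 ≈ 75.143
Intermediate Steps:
d(o) = 2*o/(o + o²) (d(o) = (2*o)/(o + o²) = 2*o/(o + o²))
122*d(-8) + a = 122*(2/(1 - 8)) + 110 = 122*(2/(-7)) + 110 = 122*(2*(-⅐)) + 110 = 122*(-2/7) + 110 = -244/7 + 110 = 526/7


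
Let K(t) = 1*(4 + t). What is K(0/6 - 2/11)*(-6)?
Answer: -252/11 ≈ -22.909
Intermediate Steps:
K(t) = 4 + t
K(0/6 - 2/11)*(-6) = (4 + (0/6 - 2/11))*(-6) = (4 + (0*(1/6) - 2*1/11))*(-6) = (4 + (0 - 2/11))*(-6) = (4 - 2/11)*(-6) = (42/11)*(-6) = -252/11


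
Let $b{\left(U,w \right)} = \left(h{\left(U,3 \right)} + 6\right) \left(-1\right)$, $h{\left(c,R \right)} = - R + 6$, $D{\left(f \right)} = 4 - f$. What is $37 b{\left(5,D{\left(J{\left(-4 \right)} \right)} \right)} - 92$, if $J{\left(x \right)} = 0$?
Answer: $-425$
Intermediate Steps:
$h{\left(c,R \right)} = 6 - R$
$b{\left(U,w \right)} = -9$ ($b{\left(U,w \right)} = \left(\left(6 - 3\right) + 6\right) \left(-1\right) = \left(3 + 6\right) \left(-1\right) = 9 \left(-1\right) = -9$)
$37 b{\left(5,D{\left(J{\left(-4 \right)} \right)} \right)} - 92 = 37 \left(-9\right) - 92 = -333 - 92 = -425$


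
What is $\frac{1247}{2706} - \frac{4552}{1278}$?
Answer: $- \frac{1787341}{576378} \approx -3.101$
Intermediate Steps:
$\frac{1247}{2706} - \frac{4552}{1278} = 1247 \cdot \frac{1}{2706} - \frac{2276}{639} = \frac{1247}{2706} - \frac{2276}{639} = - \frac{1787341}{576378}$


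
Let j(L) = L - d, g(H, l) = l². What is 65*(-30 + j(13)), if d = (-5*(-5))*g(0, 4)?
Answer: -27105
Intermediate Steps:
d = 400 (d = -5*(-5)*4² = 25*16 = 400)
j(L) = -400 + L (j(L) = L - 1*400 = L - 400 = -400 + L)
65*(-30 + j(13)) = 65*(-30 + (-400 + 13)) = 65*(-30 - 387) = 65*(-417) = -27105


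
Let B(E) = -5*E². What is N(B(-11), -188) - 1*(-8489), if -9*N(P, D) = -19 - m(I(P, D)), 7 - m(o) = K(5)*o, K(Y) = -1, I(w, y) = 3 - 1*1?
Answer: 76429/9 ≈ 8492.1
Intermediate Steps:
I(w, y) = 2 (I(w, y) = 3 - 1 = 2)
m(o) = 7 + o (m(o) = 7 - (-1)*o = 7 + o)
N(P, D) = 28/9 (N(P, D) = -(-19 - (7 + 2))/9 = -(-19 - 1*9)/9 = -(-19 - 9)/9 = -⅑*(-28) = 28/9)
N(B(-11), -188) - 1*(-8489) = 28/9 - 1*(-8489) = 28/9 + 8489 = 76429/9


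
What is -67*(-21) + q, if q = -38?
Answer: 1369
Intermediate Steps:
-67*(-21) + q = -67*(-21) - 38 = 1407 - 38 = 1369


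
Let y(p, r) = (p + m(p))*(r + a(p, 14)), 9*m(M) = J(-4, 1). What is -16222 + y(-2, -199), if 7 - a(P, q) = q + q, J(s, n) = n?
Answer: -142258/9 ≈ -15806.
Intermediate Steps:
m(M) = 1/9 (m(M) = (1/9)*1 = 1/9)
a(P, q) = 7 - 2*q (a(P, q) = 7 - (q + q) = 7 - 2*q)
y(p, r) = (-21 + r)*(1/9 + p) (y(p, r) = (p + 1/9)*(r + (7 - 2*14)) = (1/9 + p)*(r + (7 - 28)) = (1/9 + p)*(r - 21) = (1/9 + p)*(-21 + r) = (-21 + r)*(1/9 + p))
-16222 + y(-2, -199) = -16222 + (-7/3 - 21*(-2) + (1/9)*(-199) - 2*(-199)) = -16222 + (-7/3 + 42 - 199/9 + 398) = -16222 + 3740/9 = -142258/9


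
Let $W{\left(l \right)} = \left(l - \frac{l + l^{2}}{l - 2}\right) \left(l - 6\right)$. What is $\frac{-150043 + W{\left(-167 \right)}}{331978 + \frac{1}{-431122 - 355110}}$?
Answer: $- \frac{19868549661808}{44110981845255} \approx -0.45042$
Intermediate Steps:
$W{\left(l \right)} = \left(-6 + l\right) \left(l - \frac{l + l^{2}}{-2 + l}\right)$ ($W{\left(l \right)} = \left(l - \frac{l + l^{2}}{-2 + l}\right) \left(-6 + l\right) = \left(-6 + l\right) \left(l - \frac{l + l^{2}}{-2 + l}\right)$)
$\frac{-150043 + W{\left(-167 \right)}}{331978 + \frac{1}{-431122 - 355110}} = \frac{-150043 + 3 \left(-167\right) \frac{1}{-2 - 167} \left(6 - -167\right)}{331978 + \frac{1}{-431122 - 355110}} = \frac{-150043 + 3 \left(-167\right) \frac{1}{-169} \left(6 + 167\right)}{331978 + \frac{1}{-786232}} = \frac{-150043 + 3 \left(-167\right) \left(- \frac{1}{169}\right) 173}{331978 - \frac{1}{786232}} = \frac{-150043 + \frac{86673}{169}}{\frac{261011726895}{786232}} = \left(- \frac{25270594}{169}\right) \frac{786232}{261011726895} = - \frac{19868549661808}{44110981845255}$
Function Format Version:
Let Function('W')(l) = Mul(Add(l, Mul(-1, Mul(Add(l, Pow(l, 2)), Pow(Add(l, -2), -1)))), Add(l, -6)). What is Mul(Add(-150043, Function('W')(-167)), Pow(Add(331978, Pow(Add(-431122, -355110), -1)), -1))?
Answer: Rational(-19868549661808, 44110981845255) ≈ -0.45042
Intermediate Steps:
Function('W')(l) = Mul(Add(-6, l), Add(l, Mul(-1, Pow(Add(-2, l), -1), Add(l, Pow(l, 2))))) (Function('W')(l) = Mul(Add(l, Mul(-1, Mul(Add(l, Pow(l, 2)), Pow(Add(-2, l), -1)))), Add(-6, l)) = Mul(Add(l, Mul(-1, Mul(Pow(Add(-2, l), -1), Add(l, Pow(l, 2))))), Add(-6, l)) = Mul(Add(l, Mul(-1, Pow(Add(-2, l), -1), Add(l, Pow(l, 2)))), Add(-6, l)) = Mul(Add(-6, l), Add(l, Mul(-1, Pow(Add(-2, l), -1), Add(l, Pow(l, 2))))))
Mul(Add(-150043, Function('W')(-167)), Pow(Add(331978, Pow(Add(-431122, -355110), -1)), -1)) = Mul(Add(-150043, Mul(3, -167, Pow(Add(-2, -167), -1), Add(6, Mul(-1, -167)))), Pow(Add(331978, Pow(Add(-431122, -355110), -1)), -1)) = Mul(Add(-150043, Mul(3, -167, Pow(-169, -1), Add(6, 167))), Pow(Add(331978, Pow(-786232, -1)), -1)) = Mul(Add(-150043, Mul(3, -167, Rational(-1, 169), 173)), Pow(Add(331978, Rational(-1, 786232)), -1)) = Mul(Add(-150043, Rational(86673, 169)), Pow(Rational(261011726895, 786232), -1)) = Mul(Rational(-25270594, 169), Rational(786232, 261011726895)) = Rational(-19868549661808, 44110981845255)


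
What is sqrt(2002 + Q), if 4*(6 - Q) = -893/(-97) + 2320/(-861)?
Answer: sqrt(55978497868587)/167034 ≈ 44.793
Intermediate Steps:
Q = 1460575/334068 (Q = 6 - (-893/(-97) + 2320/(-861))/4 = 6 - (-893*(-1/97) + 2320*(-1/861))/4 = 6 - (893/97 - 2320/861)/4 = 6 - 1/4*543833/83517 = 6 - 543833/334068 = 1460575/334068 ≈ 4.3721)
sqrt(2002 + Q) = sqrt(2002 + 1460575/334068) = sqrt(670264711/334068) = sqrt(55978497868587)/167034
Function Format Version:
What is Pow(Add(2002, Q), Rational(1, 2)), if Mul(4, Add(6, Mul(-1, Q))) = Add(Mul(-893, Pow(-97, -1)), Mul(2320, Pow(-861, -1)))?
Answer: Mul(Rational(1, 167034), Pow(55978497868587, Rational(1, 2))) ≈ 44.793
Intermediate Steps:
Q = Rational(1460575, 334068) (Q = Add(6, Mul(Rational(-1, 4), Add(Mul(-893, Pow(-97, -1)), Mul(2320, Pow(-861, -1))))) = Add(6, Mul(Rational(-1, 4), Add(Mul(-893, Rational(-1, 97)), Mul(2320, Rational(-1, 861))))) = Add(6, Mul(Rational(-1, 4), Add(Rational(893, 97), Rational(-2320, 861)))) = Add(6, Mul(Rational(-1, 4), Rational(543833, 83517))) = Add(6, Rational(-543833, 334068)) = Rational(1460575, 334068) ≈ 4.3721)
Pow(Add(2002, Q), Rational(1, 2)) = Pow(Add(2002, Rational(1460575, 334068)), Rational(1, 2)) = Pow(Rational(670264711, 334068), Rational(1, 2)) = Mul(Rational(1, 167034), Pow(55978497868587, Rational(1, 2)))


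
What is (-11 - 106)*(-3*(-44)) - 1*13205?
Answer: -28649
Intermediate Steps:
(-11 - 106)*(-3*(-44)) - 1*13205 = -117*132 - 13205 = -15444 - 13205 = -28649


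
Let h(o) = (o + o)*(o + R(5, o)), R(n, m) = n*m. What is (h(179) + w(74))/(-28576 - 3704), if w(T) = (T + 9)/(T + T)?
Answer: -56904899/4777440 ≈ -11.911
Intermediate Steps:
R(n, m) = m*n
w(T) = (9 + T)/(2*T) (w(T) = (9 + T)/((2*T)) = (9 + T)*(1/(2*T)) = (9 + T)/(2*T))
h(o) = 12*o² (h(o) = (o + o)*(o + o*5) = (2*o)*(o + 5*o) = (2*o)*(6*o) = 12*o²)
(h(179) + w(74))/(-28576 - 3704) = (12*179² + (½)*(9 + 74)/74)/(-28576 - 3704) = (12*32041 + (½)*(1/74)*83)/(-32280) = (384492 + 83/148)*(-1/32280) = (56904899/148)*(-1/32280) = -56904899/4777440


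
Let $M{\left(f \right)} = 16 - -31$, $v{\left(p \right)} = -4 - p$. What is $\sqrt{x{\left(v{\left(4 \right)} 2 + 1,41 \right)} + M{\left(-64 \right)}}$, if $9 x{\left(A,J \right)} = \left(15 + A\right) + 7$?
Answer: $\frac{\sqrt{430}}{3} \approx 6.9121$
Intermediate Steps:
$x{\left(A,J \right)} = \frac{22}{9} + \frac{A}{9}$ ($x{\left(A,J \right)} = \frac{\left(15 + A\right) + 7}{9} = \frac{22 + A}{9} = \frac{22}{9} + \frac{A}{9}$)
$M{\left(f \right)} = 47$ ($M{\left(f \right)} = 16 + 31 = 47$)
$\sqrt{x{\left(v{\left(4 \right)} 2 + 1,41 \right)} + M{\left(-64 \right)}} = \sqrt{\left(\frac{22}{9} + \frac{\left(-4 - 4\right) 2 + 1}{9}\right) + 47} = \sqrt{\left(\frac{22}{9} + \frac{\left(-8\right) 2 + 1}{9}\right) + 47} = \sqrt{\left(\frac{22}{9} + \frac{-16 + 1}{9}\right) + 47} = \sqrt{\left(\frac{22}{9} + \frac{1}{9} \left(-15\right)\right) + 47} = \sqrt{\left(\frac{22}{9} - \frac{5}{3}\right) + 47} = \sqrt{\frac{7}{9} + 47} = \sqrt{\frac{430}{9}} = \frac{\sqrt{430}}{3}$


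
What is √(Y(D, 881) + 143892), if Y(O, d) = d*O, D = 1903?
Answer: √1820435 ≈ 1349.2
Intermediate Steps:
Y(O, d) = O*d
√(Y(D, 881) + 143892) = √(1903*881 + 143892) = √(1676543 + 143892) = √1820435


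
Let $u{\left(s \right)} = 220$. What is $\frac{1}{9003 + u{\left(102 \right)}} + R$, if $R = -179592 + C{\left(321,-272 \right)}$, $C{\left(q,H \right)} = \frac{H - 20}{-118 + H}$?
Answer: $- \frac{322992171367}{1798485} \approx -1.7959 \cdot 10^{5}$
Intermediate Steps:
$C{\left(q,H \right)} = \frac{-20 + H}{-118 + H}$
$R = - \frac{35020294}{195}$ ($R = -179592 + \frac{-20 - 272}{-118 - 272} = -179592 + \frac{1}{-390} \left(-292\right) = -179592 - - \frac{146}{195} = -179592 + \frac{146}{195} = - \frac{35020294}{195} \approx -1.7959 \cdot 10^{5}$)
$\frac{1}{9003 + u{\left(102 \right)}} + R = \frac{1}{9003 + 220} - \frac{35020294}{195} = \frac{1}{9223} - \frac{35020294}{195} = - \frac{322992171367}{1798485}$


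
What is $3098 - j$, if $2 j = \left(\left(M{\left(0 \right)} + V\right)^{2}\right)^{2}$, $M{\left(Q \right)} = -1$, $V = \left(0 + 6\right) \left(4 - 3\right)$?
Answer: $\frac{5571}{2} \approx 2785.5$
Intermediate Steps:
$V = 6$ ($V = 6 \cdot 1 = 6$)
$j = \frac{625}{2}$ ($j = \frac{\left(\left(-1 + 6\right)^{2}\right)^{2}}{2} = \frac{\left(5^{2}\right)^{2}}{2} = \frac{25^{2}}{2} = \frac{1}{2} \cdot 625 = \frac{625}{2} \approx 312.5$)
$3098 - j = 3098 - \frac{625}{2} = \frac{5571}{2}$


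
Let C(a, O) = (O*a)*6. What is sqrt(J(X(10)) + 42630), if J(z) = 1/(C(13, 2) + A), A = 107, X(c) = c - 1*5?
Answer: sqrt(2948674733)/263 ≈ 206.47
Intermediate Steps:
X(c) = -5 + c (X(c) = c - 5 = -5 + c)
C(a, O) = 6*O*a
J(z) = 1/263 (J(z) = 1/(6*2*13 + 107) = 1/(156 + 107) = 1/263)
sqrt(J(X(10)) + 42630) = sqrt(1/263 + 42630) = sqrt(11211691/263) = sqrt(2948674733)/263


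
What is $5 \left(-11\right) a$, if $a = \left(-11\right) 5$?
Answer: $3025$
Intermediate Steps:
$a = -55$
$5 \left(-11\right) a = 5 \left(-11\right) \left(-55\right) = \left(-55\right) \left(-55\right) = 3025$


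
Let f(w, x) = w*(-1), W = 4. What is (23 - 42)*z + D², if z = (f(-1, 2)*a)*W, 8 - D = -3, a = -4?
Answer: 425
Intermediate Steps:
D = 11 (D = 8 - 1*(-3) = 8 + 3 = 11)
f(w, x) = -w
z = -16 (z = (-1*(-1)*(-4))*4 = (1*(-4))*4 = -4*4 = -16)
(23 - 42)*z + D² = (23 - 42)*(-16) + 11² = -19*(-16) + 121 = 304 + 121 = 425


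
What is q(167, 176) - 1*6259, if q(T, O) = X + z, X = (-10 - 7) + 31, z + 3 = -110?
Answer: -6358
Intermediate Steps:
z = -113 (z = -3 - 110 = -113)
X = 14 (X = -17 + 31 = 14)
q(T, O) = -99 (q(T, O) = 14 - 113 = -99)
q(167, 176) - 1*6259 = -99 - 1*6259 = -99 - 6259 = -6358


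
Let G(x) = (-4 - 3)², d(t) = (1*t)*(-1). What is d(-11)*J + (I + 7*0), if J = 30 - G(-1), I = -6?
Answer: -215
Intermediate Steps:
d(t) = -t (d(t) = t*(-1) = -t)
G(x) = 49 (G(x) = (-7)² = 49)
J = -19 (J = 30 - 1*49 = 30 - 49 = -19)
d(-11)*J + (I + 7*0) = -1*(-11)*(-19) + (-6 + 7*0) = 11*(-19) + (-6 + 0) = -209 - 6 = -215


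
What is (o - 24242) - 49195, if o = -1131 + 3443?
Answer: -71125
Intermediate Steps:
o = 2312
(o - 24242) - 49195 = (2312 - 24242) - 49195 = -21930 - 49195 = -71125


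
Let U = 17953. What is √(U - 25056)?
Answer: I*√7103 ≈ 84.279*I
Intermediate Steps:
√(U - 25056) = √(17953 - 25056) = √(-7103) = I*√7103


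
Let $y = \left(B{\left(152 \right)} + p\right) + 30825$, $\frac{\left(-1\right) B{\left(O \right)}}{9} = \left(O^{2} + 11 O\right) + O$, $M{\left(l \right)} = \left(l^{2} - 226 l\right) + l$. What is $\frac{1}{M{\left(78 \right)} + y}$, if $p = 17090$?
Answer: $- \frac{1}{187903} \approx -5.3219 \cdot 10^{-6}$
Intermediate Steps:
$M{\left(l \right)} = l^{2} - 225 l$
$B{\left(O \right)} = - 108 O - 9 O^{2}$ ($B{\left(O \right)} = - 9 \left(\left(O^{2} + 11 O\right) + O\right) = - 9 \left(O^{2} + 12 O\right) = - 108 O - 9 O^{2}$)
$y = -176437$ ($y = \left(\left(-9\right) 152 \left(12 + 152\right) + 17090\right) + 30825 = \left(\left(-9\right) 152 \cdot 164 + 17090\right) + 30825 = \left(-224352 + 17090\right) + 30825 = -207262 + 30825 = -176437$)
$\frac{1}{M{\left(78 \right)} + y} = \frac{1}{78 \left(-225 + 78\right) - 176437} = \frac{1}{78 \left(-147\right) - 176437} = \frac{1}{-11466 - 176437} = \frac{1}{-187903} = - \frac{1}{187903}$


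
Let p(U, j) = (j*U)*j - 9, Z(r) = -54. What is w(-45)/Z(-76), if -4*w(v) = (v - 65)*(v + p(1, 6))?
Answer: 55/6 ≈ 9.1667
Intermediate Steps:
p(U, j) = -9 + U*j**2 (p(U, j) = (U*j)*j - 9 = U*j**2 - 9 = -9 + U*j**2)
w(v) = -(-65 + v)*(27 + v)/4 (w(v) = -(v - 65)*(v + (-9 + 1*6**2))/4 = -(-65 + v)*(v + (-9 + 1*36))/4 = -(-65 + v)*(v + (-9 + 36))/4 = -(-65 + v)*(v + 27)/4 = -(-65 + v)*(27 + v)/4)
w(-45)/Z(-76) = (1755/4 - 1/4*(-45)**2 + (19/2)*(-45))/(-54) = (1755/4 - 1/4*2025 - 855/2)*(-1/54) = (1755/4 - 2025/4 - 855/2)*(-1/54) = -495*(-1/54) = 55/6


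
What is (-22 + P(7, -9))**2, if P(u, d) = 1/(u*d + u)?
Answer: 1520289/3136 ≈ 484.79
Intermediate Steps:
P(u, d) = 1/(u + d*u) (P(u, d) = 1/(d*u + u) = 1/(u + d*u))
(-22 + P(7, -9))**2 = (-22 + 1/(7*(1 - 9)))**2 = (-22 + (1/7)/(-8))**2 = (-22 + (1/7)*(-1/8))**2 = (-22 - 1/56)**2 = (-1233/56)**2 = 1520289/3136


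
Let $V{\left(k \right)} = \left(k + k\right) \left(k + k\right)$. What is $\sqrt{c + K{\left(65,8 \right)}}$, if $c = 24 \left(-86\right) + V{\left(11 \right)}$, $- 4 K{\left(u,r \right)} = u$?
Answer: $\frac{i \sqrt{6385}}{2} \approx 39.953 i$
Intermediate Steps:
$V{\left(k \right)} = 4 k^{2}$ ($V{\left(k \right)} = 2 k 2 k = 4 k^{2}$)
$K{\left(u,r \right)} = - \frac{u}{4}$
$c = -1580$ ($c = 24 \left(-86\right) + 4 \cdot 11^{2} = -2064 + 4 \cdot 121 = -2064 + 484 = -1580$)
$\sqrt{c + K{\left(65,8 \right)}} = \sqrt{-1580 - \frac{65}{4}} = \sqrt{- \frac{6385}{4}} = \frac{i \sqrt{6385}}{2}$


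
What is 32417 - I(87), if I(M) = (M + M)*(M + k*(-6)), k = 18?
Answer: 36071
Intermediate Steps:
I(M) = 2*M*(-108 + M) (I(M) = (M + M)*(M + 18*(-6)) = (2*M)*(M - 108) = (2*M)*(-108 + M) = 2*M*(-108 + M))
32417 - I(87) = 32417 - 2*87*(-108 + 87) = 32417 - 2*87*(-21) = 32417 - 1*(-3654) = 32417 + 3654 = 36071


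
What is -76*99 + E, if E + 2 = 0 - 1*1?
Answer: -7527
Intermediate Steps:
E = -3 (E = -2 + (0 - 1*1) = -2 + (0 - 1) = -2 - 1 = -3)
-76*99 + E = -76*99 - 3 = -7524 - 3 = -7527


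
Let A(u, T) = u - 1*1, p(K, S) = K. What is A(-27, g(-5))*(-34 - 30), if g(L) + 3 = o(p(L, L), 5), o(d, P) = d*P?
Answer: 1792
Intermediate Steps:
o(d, P) = P*d
g(L) = -3 + 5*L
A(u, T) = -1 + u (A(u, T) = u - 1 = -1 + u)
A(-27, g(-5))*(-34 - 30) = (-1 - 27)*(-34 - 30) = -28*(-64) = 1792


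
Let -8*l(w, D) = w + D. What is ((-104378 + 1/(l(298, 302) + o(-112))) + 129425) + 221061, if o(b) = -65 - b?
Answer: 6891023/28 ≈ 2.4611e+5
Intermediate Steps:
l(w, D) = -D/8 - w/8 (l(w, D) = -(w + D)/8 = -(D + w)/8 = -D/8 - w/8)
((-104378 + 1/(l(298, 302) + o(-112))) + 129425) + 221061 = ((-104378 + 1/((-1/8*302 - 1/8*298) + (-65 - 1*(-112)))) + 129425) + 221061 = ((-104378 + 1/((-151/4 - 149/4) + (-65 + 112))) + 129425) + 221061 = ((-104378 + 1/(-75 + 47)) + 129425) + 221061 = ((-104378 + 1/(-28)) + 129425) + 221061 = ((-104378 - 1/28) + 129425) + 221061 = (-2922585/28 + 129425) + 221061 = 701315/28 + 221061 = 6891023/28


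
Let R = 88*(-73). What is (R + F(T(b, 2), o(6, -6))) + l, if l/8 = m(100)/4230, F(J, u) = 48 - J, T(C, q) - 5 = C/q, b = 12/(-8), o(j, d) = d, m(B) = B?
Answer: -10795063/1692 ≈ -6380.1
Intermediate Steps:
b = -3/2 (b = 12*(-⅛) = -3/2 ≈ -1.5000)
R = -6424
T(C, q) = 5 + C/q
l = 80/423 (l = 8*(100/4230) = 8*(100*(1/4230)) = 8*(10/423) = 80/423 ≈ 0.18913)
(R + F(T(b, 2), o(6, -6))) + l = (-6424 + (48 - (5 - 3/2/2))) + 80/423 = (-6424 + (48 - (5 - 3/2*½))) + 80/423 = (-6424 + (48 - (5 - ¾))) + 80/423 = (-6424 + (48 - 1*17/4)) + 80/423 = (-6424 + (48 - 17/4)) + 80/423 = (-6424 + 175/4) + 80/423 = -25521/4 + 80/423 = -10795063/1692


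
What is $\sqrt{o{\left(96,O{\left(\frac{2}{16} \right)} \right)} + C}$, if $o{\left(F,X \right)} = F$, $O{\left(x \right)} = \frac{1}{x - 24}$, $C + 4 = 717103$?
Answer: $\sqrt{717195} \approx 846.87$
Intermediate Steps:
$C = 717099$ ($C = -4 + 717103 = 717099$)
$O{\left(x \right)} = \frac{1}{-24 + x}$
$\sqrt{o{\left(96,O{\left(\frac{2}{16} \right)} \right)} + C} = \sqrt{96 + 717099} = \sqrt{717195}$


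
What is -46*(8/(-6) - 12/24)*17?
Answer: 4301/3 ≈ 1433.7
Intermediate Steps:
-46*(8/(-6) - 12/24)*17 = -46*(8*(-⅙) - 12*1/24)*17 = -46*(-4/3 - ½)*17 = -46*(-11/6)*17 = (253/3)*17 = 4301/3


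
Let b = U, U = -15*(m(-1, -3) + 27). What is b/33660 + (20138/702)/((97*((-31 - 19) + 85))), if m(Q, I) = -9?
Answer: 190871/445675230 ≈ 0.00042827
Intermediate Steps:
U = -270 (U = -15*(-9 + 27) = -15*18 = -270)
b = -270
b/33660 + (20138/702)/((97*((-31 - 19) + 85))) = -270/33660 + (20138/702)/((97*((-31 - 19) + 85))) = -270*1/33660 + (20138*(1/702))/((97*(-50 + 85))) = -3/374 + 10069/(351*((97*35))) = -3/374 + (10069/351)/3395 = -3/374 + (10069/351)*(1/3395) = -3/374 + 10069/1191645 = 190871/445675230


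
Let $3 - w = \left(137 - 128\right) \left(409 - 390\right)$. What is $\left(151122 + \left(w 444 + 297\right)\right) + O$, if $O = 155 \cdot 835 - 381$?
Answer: $205871$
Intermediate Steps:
$w = -168$ ($w = 3 - \left(137 - 128\right) \left(409 - 390\right) = 3 - 9 \cdot 19 = 3 - 171 = -168$)
$O = 129044$ ($O = 129425 - 381 = 129044$)
$\left(151122 + \left(w 444 + 297\right)\right) + O = \left(151122 + \left(\left(-168\right) 444 + 297\right)\right) + 129044 = \left(151122 + \left(-74592 + 297\right)\right) + 129044 = \left(151122 - 74295\right) + 129044 = 76827 + 129044 = 205871$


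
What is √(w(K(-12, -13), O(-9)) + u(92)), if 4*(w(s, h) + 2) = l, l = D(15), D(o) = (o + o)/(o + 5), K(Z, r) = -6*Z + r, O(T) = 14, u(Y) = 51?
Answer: √790/4 ≈ 7.0267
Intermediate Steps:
K(Z, r) = r - 6*Z
D(o) = 2*o/(5 + o) (D(o) = (2*o)/(5 + o) = 2*o/(5 + o))
l = 3/2 (l = 2*15/(5 + 15) = 2*15/20 = 2*15*(1/20) = 3/2 ≈ 1.5000)
w(s, h) = -13/8 (w(s, h) = -2 + (¼)*(3/2) = -2 + 3/8 = -13/8)
√(w(K(-12, -13), O(-9)) + u(92)) = √(-13/8 + 51) = √(395/8) = √790/4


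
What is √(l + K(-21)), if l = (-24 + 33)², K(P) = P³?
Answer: 6*I*√255 ≈ 95.812*I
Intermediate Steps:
l = 81 (l = 9² = 81)
√(l + K(-21)) = √(81 + (-21)³) = √(81 - 9261) = √(-9180) = 6*I*√255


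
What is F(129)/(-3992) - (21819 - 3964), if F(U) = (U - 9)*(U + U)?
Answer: -8913515/499 ≈ -17863.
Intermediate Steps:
F(U) = 2*U*(-9 + U) (F(U) = (-9 + U)*(2*U) = 2*U*(-9 + U))
F(129)/(-3992) - (21819 - 3964) = (2*129*(-9 + 129))/(-3992) - (21819 - 3964) = (2*129*120)*(-1/3992) - 1*17855 = 30960*(-1/3992) - 17855 = -3870/499 - 17855 = -8913515/499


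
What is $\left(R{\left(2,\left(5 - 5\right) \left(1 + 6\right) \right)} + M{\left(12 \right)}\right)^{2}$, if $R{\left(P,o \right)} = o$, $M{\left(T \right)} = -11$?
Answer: $121$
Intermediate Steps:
$\left(R{\left(2,\left(5 - 5\right) \left(1 + 6\right) \right)} + M{\left(12 \right)}\right)^{2} = \left(\left(5 - 5\right) \left(1 + 6\right) - 11\right)^{2} = \left(0 \cdot 7 - 11\right)^{2} = \left(0 - 11\right)^{2} = \left(-11\right)^{2} = 121$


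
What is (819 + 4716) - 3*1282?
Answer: 1689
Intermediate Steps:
(819 + 4716) - 3*1282 = 5535 - 3846 = 1689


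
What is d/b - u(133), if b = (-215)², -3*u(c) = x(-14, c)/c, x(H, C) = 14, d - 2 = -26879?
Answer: -1439539/2634825 ≈ -0.54635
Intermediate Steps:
d = -26877 (d = 2 - 26879 = -26877)
u(c) = -14/(3*c)
b = 46225
d/b - u(133) = -26877/46225 - (-14)/(3*133) = -26877*1/46225 - (-14)/(3*133) = -26877/46225 - 1*(-2/57) = -26877/46225 + 2/57 = -1439539/2634825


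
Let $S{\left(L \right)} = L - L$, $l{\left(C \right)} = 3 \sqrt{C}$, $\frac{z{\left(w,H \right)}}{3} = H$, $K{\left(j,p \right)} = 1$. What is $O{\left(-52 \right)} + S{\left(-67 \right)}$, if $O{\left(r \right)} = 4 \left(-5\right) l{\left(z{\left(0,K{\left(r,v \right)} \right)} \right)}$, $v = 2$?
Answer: $- 60 \sqrt{3} \approx -103.92$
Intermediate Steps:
$z{\left(w,H \right)} = 3 H$
$S{\left(L \right)} = 0$
$O{\left(r \right)} = - 60 \sqrt{3}$ ($O{\left(r \right)} = 4 \left(-5\right) 3 \sqrt{3 \cdot 1} = - 20 \cdot 3 \sqrt{3} = - 60 \sqrt{3}$)
$O{\left(-52 \right)} + S{\left(-67 \right)} = - 60 \sqrt{3} + 0 = - 60 \sqrt{3}$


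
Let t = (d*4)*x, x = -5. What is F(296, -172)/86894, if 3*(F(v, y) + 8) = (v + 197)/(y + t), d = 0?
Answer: -4621/44837304 ≈ -0.00010306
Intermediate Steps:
t = 0 (t = (0*4)*(-5) = 0*(-5) = 0)
F(v, y) = -8 + (197 + v)/(3*y) (F(v, y) = -8 + ((v + 197)/(y + 0))/3 = -8 + ((197 + v)/y)/3 = -8 + (197 + v)/(3*y))
F(296, -172)/86894 = ((⅓)*(197 + 296 - 24*(-172))/(-172))/86894 = ((⅓)*(-1/172)*(197 + 296 + 4128))*(1/86894) = ((⅓)*(-1/172)*4621)*(1/86894) = -4621/516*1/86894 = -4621/44837304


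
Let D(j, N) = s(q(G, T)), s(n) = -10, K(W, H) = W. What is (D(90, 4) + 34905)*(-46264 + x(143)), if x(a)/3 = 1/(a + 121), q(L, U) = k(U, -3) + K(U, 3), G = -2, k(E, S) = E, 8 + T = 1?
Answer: -142065605745/88 ≈ -1.6144e+9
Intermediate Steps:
T = -7 (T = -8 + 1 = -7)
q(L, U) = 2*U (q(L, U) = U + U = 2*U)
D(j, N) = -10
x(a) = 3/(121 + a) (x(a) = 3/(a + 121) = 3/(121 + a))
(D(90, 4) + 34905)*(-46264 + x(143)) = (-10 + 34905)*(-46264 + 3/(121 + 143)) = 34895*(-46264 + 3/264) = 34895*(-46264 + 3*(1/264)) = 34895*(-46264 + 1/88) = 34895*(-4071231/88) = -142065605745/88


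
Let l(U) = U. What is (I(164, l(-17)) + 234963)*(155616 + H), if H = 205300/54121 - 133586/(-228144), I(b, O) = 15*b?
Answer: 76034880974576559445/2057896904 ≈ 3.6948e+10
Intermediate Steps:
H = 27033885553/6173690712 (H = 205300*(1/54121) - 133586*(-1/228144) = 205300/54121 + 66793/114072 = 27033885553/6173690712 ≈ 4.3789)
(I(164, l(-17)) + 234963)*(155616 + H) = (15*164 + 234963)*(155616 + 27033885553/6173690712) = (2460 + 234963)*(960752087724145/6173690712) = 237423*(960752087724145/6173690712) = 76034880974576559445/2057896904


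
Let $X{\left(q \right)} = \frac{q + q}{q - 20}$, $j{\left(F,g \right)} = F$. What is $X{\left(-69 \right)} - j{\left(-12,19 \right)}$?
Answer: $\frac{1206}{89} \approx 13.551$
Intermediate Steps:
$X{\left(q \right)} = \frac{2 q}{-20 + q}$ ($X{\left(q \right)} = \frac{2 q}{q - 20} = \frac{2 q}{-20 + q}$)
$X{\left(-69 \right)} - j{\left(-12,19 \right)} = 2 \left(-69\right) \frac{1}{-20 - 69} - -12 = 2 \left(-69\right) \frac{1}{-89} + 12 = 2 \left(-69\right) \left(- \frac{1}{89}\right) + 12 = \frac{138}{89} + 12 = \frac{1206}{89}$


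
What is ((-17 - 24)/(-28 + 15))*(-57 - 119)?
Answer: -7216/13 ≈ -555.08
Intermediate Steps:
((-17 - 24)/(-28 + 15))*(-57 - 119) = -41/(-13)*(-176) = -41*(-1/13)*(-176) = (41/13)*(-176) = -7216/13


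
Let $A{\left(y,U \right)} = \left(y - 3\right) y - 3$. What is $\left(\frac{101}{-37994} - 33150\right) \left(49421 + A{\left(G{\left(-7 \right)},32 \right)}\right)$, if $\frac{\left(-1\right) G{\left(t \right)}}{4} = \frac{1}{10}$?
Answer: $- \frac{778046790908142}{474925} \approx -1.6383 \cdot 10^{9}$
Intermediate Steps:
$G{\left(t \right)} = - \frac{2}{5}$ ($G{\left(t \right)} = - \frac{4}{10} = \left(-4\right) \frac{1}{10} = - \frac{2}{5}$)
$A{\left(y,U \right)} = -3 + y \left(-3 + y\right)$ ($A{\left(y,U \right)} = \left(-3 + y\right) y - 3 = y \left(-3 + y\right) - 3 = -3 + y \left(-3 + y\right)$)
$\left(\frac{101}{-37994} - 33150\right) \left(49421 + A{\left(G{\left(-7 \right)},32 \right)}\right) = \left(\frac{101}{-37994} - 33150\right) \left(49421 - \left(\frac{9}{5} - \frac{4}{25}\right)\right) = \left(101 \left(- \frac{1}{37994}\right) - 33150\right) \left(49421 + \left(-3 + \frac{4}{25} + \frac{6}{5}\right)\right) = \left(- \frac{101}{37994} - 33150\right) \left(49421 - \frac{41}{25}\right) = \left(- \frac{1259501201}{37994}\right) \frac{1235484}{25} = - \frac{778046790908142}{474925}$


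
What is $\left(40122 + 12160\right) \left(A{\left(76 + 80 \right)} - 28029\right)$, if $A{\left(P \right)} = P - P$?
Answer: $-1465412178$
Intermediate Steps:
$A{\left(P \right)} = 0$
$\left(40122 + 12160\right) \left(A{\left(76 + 80 \right)} - 28029\right) = \left(40122 + 12160\right) \left(0 - 28029\right) = 52282 \left(-28029\right) = -1465412178$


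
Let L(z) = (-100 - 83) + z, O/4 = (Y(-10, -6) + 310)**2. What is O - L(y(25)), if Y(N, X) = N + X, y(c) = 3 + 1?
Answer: 345923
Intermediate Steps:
y(c) = 4
O = 345744 (O = 4*((-10 - 6) + 310)**2 = 4*(-16 + 310)**2 = 4*294**2 = 4*86436 = 345744)
L(z) = -183 + z
O - L(y(25)) = 345744 - (-183 + 4) = 345744 - 1*(-179) = 345744 + 179 = 345923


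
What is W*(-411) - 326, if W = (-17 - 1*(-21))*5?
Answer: -8546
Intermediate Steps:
W = 20 (W = (-17 + 21)*5 = 4*5 = 20)
W*(-411) - 326 = 20*(-411) - 326 = -8220 - 326 = -8546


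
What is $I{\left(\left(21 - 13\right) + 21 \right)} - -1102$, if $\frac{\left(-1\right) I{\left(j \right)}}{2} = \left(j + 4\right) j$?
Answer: $-812$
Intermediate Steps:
$I{\left(j \right)} = - 2 j \left(4 + j\right)$ ($I{\left(j \right)} = - 2 \left(j + 4\right) j = - 2 \left(4 + j\right) j = - 2 j \left(4 + j\right)$)
$I{\left(\left(21 - 13\right) + 21 \right)} - -1102 = - 2 \left(\left(21 - 13\right) + 21\right) \left(4 + \left(\left(21 - 13\right) + 21\right)\right) - -1102 = - 2 \left(8 + 21\right) \left(4 + \left(8 + 21\right)\right) + 1102 = \left(-2\right) 29 \left(4 + 29\right) + 1102 = \left(-2\right) 29 \cdot 33 + 1102 = -1914 + 1102 = -812$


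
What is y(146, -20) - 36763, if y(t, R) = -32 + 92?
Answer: -36703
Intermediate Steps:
y(t, R) = 60
y(146, -20) - 36763 = 60 - 36763 = -36703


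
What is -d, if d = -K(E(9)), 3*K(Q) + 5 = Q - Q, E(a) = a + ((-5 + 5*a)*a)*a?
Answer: -5/3 ≈ -1.6667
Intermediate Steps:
E(a) = a + a²*(-5 + 5*a) (E(a) = a + (a*(-5 + 5*a))*a = a + a²*(-5 + 5*a))
K(Q) = -5/3 (K(Q) = -5/3 + (Q - Q)/3 = -5/3 + (⅓)*0 = -5/3 + 0 = -5/3)
d = 5/3 (d = -1*(-5/3) = 5/3 ≈ 1.6667)
-d = -1*5/3 = -5/3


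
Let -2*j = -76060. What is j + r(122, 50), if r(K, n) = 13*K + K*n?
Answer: 45716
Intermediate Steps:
j = 38030 (j = -½*(-76060) = 38030)
j + r(122, 50) = 38030 + 122*(13 + 50) = 38030 + 122*63 = 38030 + 7686 = 45716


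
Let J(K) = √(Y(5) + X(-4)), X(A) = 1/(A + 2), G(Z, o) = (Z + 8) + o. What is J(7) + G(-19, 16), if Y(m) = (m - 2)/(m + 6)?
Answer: 5 + I*√110/22 ≈ 5.0 + 0.47673*I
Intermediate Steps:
Y(m) = (-2 + m)/(6 + m)
G(Z, o) = 8 + Z + o (G(Z, o) = (8 + Z) + o = 8 + Z + o)
X(A) = 1/(2 + A)
J(K) = I*√110/22 (J(K) = √((-2 + 5)/(6 + 5) + 1/(2 - 4)) = √(3/11 + 1/(-2)) = √((1/11)*3 - ½) = √(3/11 - ½) = √(-5/22) = I*√110/22)
J(7) + G(-19, 16) = I*√110/22 + (8 - 19 + 16) = I*√110/22 + 5 = 5 + I*√110/22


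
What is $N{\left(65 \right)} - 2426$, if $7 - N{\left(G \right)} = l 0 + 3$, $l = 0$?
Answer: $-2422$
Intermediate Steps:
$N{\left(G \right)} = 4$ ($N{\left(G \right)} = 7 - \left(0 \cdot 0 + 3\right) = 7 - \left(0 + 3\right) = 7 - 3 = 4$)
$N{\left(65 \right)} - 2426 = 4 - 2426 = -2422$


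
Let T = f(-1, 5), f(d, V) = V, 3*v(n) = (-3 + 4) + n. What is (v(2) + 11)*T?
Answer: 60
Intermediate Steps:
v(n) = 1/3 + n/3 (v(n) = ((-3 + 4) + n)/3 = (1 + n)/3 = 1/3 + n/3)
T = 5
(v(2) + 11)*T = ((1/3 + (1/3)*2) + 11)*5 = ((1/3 + 2/3) + 11)*5 = (1 + 11)*5 = 12*5 = 60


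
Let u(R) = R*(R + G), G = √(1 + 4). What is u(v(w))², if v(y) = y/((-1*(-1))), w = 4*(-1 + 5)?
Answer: 66816 + 8192*√5 ≈ 85134.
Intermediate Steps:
w = 16 (w = 4*4 = 16)
v(y) = y (v(y) = y/1 = y*1 = y)
G = √5 ≈ 2.2361
u(R) = R*(R + √5)
u(v(w))² = (16*(16 + √5))² = (256 + 16*√5)²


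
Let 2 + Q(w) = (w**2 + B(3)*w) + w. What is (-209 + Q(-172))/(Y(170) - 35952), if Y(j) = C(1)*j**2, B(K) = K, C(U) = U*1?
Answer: -28685/7052 ≈ -4.0676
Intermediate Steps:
C(U) = U
Y(j) = j**2 (Y(j) = 1*j**2 = j**2)
Q(w) = -2 + w**2 + 4*w (Q(w) = -2 + ((w**2 + 3*w) + w) = -2 + (w**2 + 4*w) = -2 + w**2 + 4*w)
(-209 + Q(-172))/(Y(170) - 35952) = (-209 + (-2 + (-172)**2 + 4*(-172)))/(170**2 - 35952) = (-209 + (-2 + 29584 - 688))/(28900 - 35952) = (-209 + 28894)/(-7052) = 28685*(-1/7052) = -28685/7052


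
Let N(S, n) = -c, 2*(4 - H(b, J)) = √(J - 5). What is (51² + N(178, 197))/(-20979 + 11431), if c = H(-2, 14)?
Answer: -5197/19096 ≈ -0.27215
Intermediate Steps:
H(b, J) = 4 - √(-5 + J)/2 (H(b, J) = 4 - √(J - 5)/2 = 4 - √(-5 + J)/2)
c = 5/2 (c = 4 - √(-5 + 14)/2 = 4 - √9/2 = 4 - ½*3 = 4 - 3/2 = 5/2 ≈ 2.5000)
N(S, n) = -5/2 (N(S, n) = -1*5/2 = -5/2)
(51² + N(178, 197))/(-20979 + 11431) = (51² - 5/2)/(-20979 + 11431) = (2601 - 5/2)/(-9548) = (5197/2)*(-1/9548) = -5197/19096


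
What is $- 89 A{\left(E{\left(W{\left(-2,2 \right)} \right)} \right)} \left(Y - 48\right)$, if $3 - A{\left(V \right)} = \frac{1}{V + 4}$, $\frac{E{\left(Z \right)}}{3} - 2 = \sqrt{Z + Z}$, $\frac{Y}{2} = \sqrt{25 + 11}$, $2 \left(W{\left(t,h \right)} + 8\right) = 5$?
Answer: $\frac{1880748}{199} + \frac{9612 i \sqrt{11}}{199} \approx 9451.0 + 160.2 i$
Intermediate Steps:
$W{\left(t,h \right)} = - \frac{11}{2}$ ($W{\left(t,h \right)} = -8 + \frac{1}{2} \cdot 5 = -8 + \frac{5}{2} = - \frac{11}{2}$)
$Y = 12$ ($Y = 2 \sqrt{25 + 11} = 2 \sqrt{36} = 2 \cdot 6 = 12$)
$E{\left(Z \right)} = 6 + 3 \sqrt{2} \sqrt{Z}$ ($E{\left(Z \right)} = 6 + 3 \sqrt{Z + Z} = 6 + 3 \sqrt{2 Z} = 6 + 3 \sqrt{2} \sqrt{Z}$)
$A{\left(V \right)} = 3 - \frac{1}{4 + V}$ ($A{\left(V \right)} = 3 - \frac{1}{V + 4} = 3 - \frac{1}{4 + V}$)
$- 89 A{\left(E{\left(W{\left(-2,2 \right)} \right)} \right)} \left(Y - 48\right) = - 89 \frac{11 + 3 \left(6 + 3 \sqrt{2} \sqrt{- \frac{11}{2}}\right)}{4 + \left(6 + 3 \sqrt{2} \sqrt{- \frac{11}{2}}\right)} \left(12 - 48\right) = - 89 \frac{11 + 3 \left(6 + 3 \sqrt{2} \frac{i \sqrt{22}}{2}\right)}{4 + \left(6 + 3 \sqrt{2} \frac{i \sqrt{22}}{2}\right)} \left(12 - 48\right) = - 89 \frac{11 + 3 \left(6 + 3 i \sqrt{11}\right)}{4 + \left(6 + 3 i \sqrt{11}\right)} \left(-36\right) = - 89 \frac{11 + \left(18 + 9 i \sqrt{11}\right)}{10 + 3 i \sqrt{11}} \left(-36\right) = - 89 \frac{29 + 9 i \sqrt{11}}{10 + 3 i \sqrt{11}} \left(-36\right) = - \frac{89 \left(29 + 9 i \sqrt{11}\right)}{10 + 3 i \sqrt{11}} \left(-36\right) = \frac{3204 \left(29 + 9 i \sqrt{11}\right)}{10 + 3 i \sqrt{11}}$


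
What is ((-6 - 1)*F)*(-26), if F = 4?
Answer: 728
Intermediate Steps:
((-6 - 1)*F)*(-26) = ((-6 - 1)*4)*(-26) = -7*4*(-26) = -28*(-26) = 728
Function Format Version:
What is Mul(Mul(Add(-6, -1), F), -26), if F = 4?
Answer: 728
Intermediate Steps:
Mul(Mul(Add(-6, -1), F), -26) = Mul(Mul(Add(-6, -1), 4), -26) = Mul(Mul(-7, 4), -26) = Mul(-28, -26) = 728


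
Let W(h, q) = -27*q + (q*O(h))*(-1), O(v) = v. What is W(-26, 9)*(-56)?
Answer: 504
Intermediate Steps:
W(h, q) = -27*q - h*q (W(h, q) = -27*q + (q*h)*(-1) = -27*q + (h*q)*(-1) = -27*q - h*q)
W(-26, 9)*(-56) = -1*9*(27 - 26)*(-56) = -1*9*1*(-56) = -9*(-56) = 504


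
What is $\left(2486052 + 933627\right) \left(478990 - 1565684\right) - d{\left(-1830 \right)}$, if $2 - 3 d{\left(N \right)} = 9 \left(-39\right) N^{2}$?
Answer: $- \frac{11149609417580}{3} \approx -3.7165 \cdot 10^{12}$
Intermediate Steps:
$d{\left(N \right)} = \frac{2}{3} + 117 N^{2}$ ($d{\left(N \right)} = \frac{2}{3} - \frac{9 \left(-39\right) N^{2}}{3} = \frac{2}{3} - \frac{\left(-351\right) N^{2}}{3} = \frac{2}{3} + 117 N^{2}$)
$\left(2486052 + 933627\right) \left(478990 - 1565684\right) - d{\left(-1830 \right)} = \left(2486052 + 933627\right) \left(478990 - 1565684\right) - \left(\frac{2}{3} + 117 \left(-1830\right)^{2}\right) = 3419679 \left(-1086694\right) - \left(\frac{2}{3} + 117 \cdot 3348900\right) = -3716144651226 - \left(\frac{2}{3} + 391821300\right) = -3716144651226 - \frac{1175463902}{3} = - \frac{11149609417580}{3}$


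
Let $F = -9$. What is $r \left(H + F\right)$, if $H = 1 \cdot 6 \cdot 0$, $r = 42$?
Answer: $-378$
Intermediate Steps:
$H = 0$ ($H = 6 \cdot 0 = 0$)
$r \left(H + F\right) = 42 \left(0 - 9\right) = 42 \left(-9\right) = -378$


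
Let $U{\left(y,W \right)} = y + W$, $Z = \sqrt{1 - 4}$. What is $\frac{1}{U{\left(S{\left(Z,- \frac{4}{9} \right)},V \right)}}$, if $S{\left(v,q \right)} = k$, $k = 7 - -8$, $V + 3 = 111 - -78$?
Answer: $\frac{1}{201} \approx 0.0049751$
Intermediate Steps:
$Z = i \sqrt{3}$ ($Z = \sqrt{-3} = i \sqrt{3} \approx 1.732 i$)
$V = 186$ ($V = -3 + \left(111 - -78\right) = -3 + \left(111 + 78\right) = -3 + 189 = 186$)
$k = 15$ ($k = 7 + 8 = 15$)
$S{\left(v,q \right)} = 15$
$U{\left(y,W \right)} = W + y$
$\frac{1}{U{\left(S{\left(Z,- \frac{4}{9} \right)},V \right)}} = \frac{1}{186 + 15} = \frac{1}{201}$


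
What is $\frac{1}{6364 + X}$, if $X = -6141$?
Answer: $\frac{1}{223} \approx 0.0044843$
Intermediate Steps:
$\frac{1}{6364 + X} = \frac{1}{6364 - 6141} = \frac{1}{223}$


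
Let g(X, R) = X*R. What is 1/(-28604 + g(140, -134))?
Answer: -1/47364 ≈ -2.1113e-5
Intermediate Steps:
g(X, R) = R*X
1/(-28604 + g(140, -134)) = 1/(-28604 - 134*140) = 1/(-28604 - 18760) = 1/(-47364) = -1/47364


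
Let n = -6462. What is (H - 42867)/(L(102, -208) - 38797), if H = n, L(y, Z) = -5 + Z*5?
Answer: 49329/39842 ≈ 1.2381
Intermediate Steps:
L(y, Z) = -5 + 5*Z
H = -6462
(H - 42867)/(L(102, -208) - 38797) = (-6462 - 42867)/((-5 + 5*(-208)) - 38797) = -49329/((-5 - 1040) - 38797) = -49329/(-1045 - 38797) = -49329/(-39842) = -49329*(-1/39842) = 49329/39842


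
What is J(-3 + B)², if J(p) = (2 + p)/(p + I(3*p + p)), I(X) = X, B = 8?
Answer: 49/625 ≈ 0.078400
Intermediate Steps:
J(p) = (2 + p)/(5*p) (J(p) = (2 + p)/(p + (3*p + p)) = (2 + p)/(p + 4*p) = (2 + p)/((5*p)) = (2 + p)*(1/(5*p)) = (2 + p)/(5*p))
J(-3 + B)² = ((2 + (-3 + 8))/(5*(-3 + 8)))² = ((⅕)*(2 + 5)/5)² = ((⅕)*(⅕)*7)² = (7/25)² = 49/625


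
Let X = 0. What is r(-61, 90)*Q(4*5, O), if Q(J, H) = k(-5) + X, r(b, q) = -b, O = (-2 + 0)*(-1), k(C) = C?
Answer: -305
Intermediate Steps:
O = 2 (O = -2*(-1) = 2)
Q(J, H) = -5 (Q(J, H) = -5 + 0 = -5)
r(-61, 90)*Q(4*5, O) = -1*(-61)*(-5) = 61*(-5) = -305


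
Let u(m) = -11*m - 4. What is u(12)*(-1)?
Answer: 136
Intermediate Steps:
u(m) = -4 - 11*m
u(12)*(-1) = (-4 - 11*12)*(-1) = (-4 - 132)*(-1) = -136*(-1) = 136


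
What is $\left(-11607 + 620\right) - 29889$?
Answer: $-40876$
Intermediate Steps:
$\left(-11607 + 620\right) - 29889 = -10987 - 29889 = -40876$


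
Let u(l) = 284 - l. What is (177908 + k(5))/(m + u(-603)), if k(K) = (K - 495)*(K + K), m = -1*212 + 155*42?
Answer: 173008/7185 ≈ 24.079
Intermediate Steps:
m = 6298 (m = -212 + 6510 = 6298)
k(K) = 2*K*(-495 + K) (k(K) = (-495 + K)*(2*K) = 2*K*(-495 + K))
(177908 + k(5))/(m + u(-603)) = (177908 + 2*5*(-495 + 5))/(6298 + (284 - 1*(-603))) = (177908 + 2*5*(-490))/(6298 + (284 + 603)) = (177908 - 4900)/(6298 + 887) = 173008/7185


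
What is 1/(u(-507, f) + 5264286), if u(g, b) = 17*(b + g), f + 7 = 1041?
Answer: 1/5273245 ≈ 1.8964e-7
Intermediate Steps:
f = 1034 (f = -7 + 1041 = 1034)
u(g, b) = 17*b + 17*g
1/(u(-507, f) + 5264286) = 1/((17*1034 + 17*(-507)) + 5264286) = 1/((17578 - 8619) + 5264286) = 1/(8959 + 5264286) = 1/5273245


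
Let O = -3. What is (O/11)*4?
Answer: -12/11 ≈ -1.0909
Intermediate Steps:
(O/11)*4 = -3/11*4 = -12/11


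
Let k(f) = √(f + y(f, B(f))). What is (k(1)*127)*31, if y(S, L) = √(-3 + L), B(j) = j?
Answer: 3937*√(1 + I*√2) ≈ 4601.5 + 2381.9*I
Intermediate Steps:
k(f) = √(f + √(-3 + f))
(k(1)*127)*31 = (√(1 + √(-3 + 1))*127)*31 = (√(1 + √(-2))*127)*31 = (√(1 + I*√2)*127)*31 = (127*√(1 + I*√2))*31 = 3937*√(1 + I*√2)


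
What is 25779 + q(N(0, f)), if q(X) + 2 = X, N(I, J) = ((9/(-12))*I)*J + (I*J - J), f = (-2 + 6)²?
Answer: 25761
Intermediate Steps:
f = 16 (f = 4² = 16)
N(I, J) = -J + I*J/4 (N(I, J) = ((9*(-1/12))*I)*J + (-J + I*J) = (-3*I/4)*J + (-J + I*J) = -3*I*J/4 + (-J + I*J) = -J + I*J/4)
q(X) = -2 + X
25779 + q(N(0, f)) = 25779 + (-2 + (¼)*16*(-4 + 0)) = 25779 + (-2 + (¼)*16*(-4)) = 25779 + (-2 - 16) = 25779 - 18 = 25761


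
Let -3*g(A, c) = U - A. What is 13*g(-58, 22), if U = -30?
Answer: -364/3 ≈ -121.33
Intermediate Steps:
g(A, c) = 10 + A/3 (g(A, c) = -(-30 - A)/3 = 10 + A/3)
13*g(-58, 22) = 13*(10 + (1/3)*(-58)) = 13*(10 - 58/3) = 13*(-28/3) = -364/3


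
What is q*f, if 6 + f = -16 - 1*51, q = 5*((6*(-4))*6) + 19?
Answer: 51173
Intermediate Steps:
q = -701 (q = 5*(-24*6) + 19 = 5*(-144) + 19 = -720 + 19 = -701)
f = -73 (f = -6 + (-16 - 1*51) = -6 + (-16 - 51) = -6 - 67 = -73)
q*f = -701*(-73) = 51173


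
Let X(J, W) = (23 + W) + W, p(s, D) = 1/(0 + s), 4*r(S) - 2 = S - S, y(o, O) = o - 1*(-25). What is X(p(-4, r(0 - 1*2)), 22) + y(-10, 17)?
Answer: 82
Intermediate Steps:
y(o, O) = 25 + o (y(o, O) = o + 25 = 25 + o)
r(S) = 1/2 (r(S) = 1/2 + (S - S)/4 = 1/2 + (1/4)*0 = 1/2 + 0 = 1/2)
p(s, D) = 1/s
X(J, W) = 23 + 2*W
X(p(-4, r(0 - 1*2)), 22) + y(-10, 17) = (23 + 2*22) + (25 - 10) = (23 + 44) + 15 = 67 + 15 = 82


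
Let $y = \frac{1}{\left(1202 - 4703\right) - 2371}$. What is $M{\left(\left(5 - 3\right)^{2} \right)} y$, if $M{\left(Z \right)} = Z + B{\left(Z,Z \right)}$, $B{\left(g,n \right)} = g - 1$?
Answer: $- \frac{7}{5872} \approx -0.0011921$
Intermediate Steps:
$B{\left(g,n \right)} = -1 + g$
$y = - \frac{1}{5872}$ ($y = \frac{1}{\left(1202 - 4703\right) - 2371} = \frac{1}{-3501 - 2371} = \frac{1}{-5872} = - \frac{1}{5872} \approx -0.0001703$)
$M{\left(Z \right)} = -1 + 2 Z$ ($M{\left(Z \right)} = Z + \left(-1 + Z\right) = -1 + 2 Z$)
$M{\left(\left(5 - 3\right)^{2} \right)} y = \left(-1 + 2 \left(5 - 3\right)^{2}\right) \left(- \frac{1}{5872}\right) = \left(-1 + 2 \cdot 2^{2}\right) \left(- \frac{1}{5872}\right) = \left(-1 + 2 \cdot 4\right) \left(- \frac{1}{5872}\right) = \left(-1 + 8\right) \left(- \frac{1}{5872}\right) = 7 \left(- \frac{1}{5872}\right) = - \frac{7}{5872}$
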